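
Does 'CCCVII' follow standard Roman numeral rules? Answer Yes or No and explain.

'CCCVII': Check the rules: uses only the symbols I, V, X, L, C, D, M; no symbol is repeated more than three times in a row; V, L and D each appear at most once; no smaller symbol precedes a larger one (values never increase from left to right). Value: C (100) + C (100) + C (100) + V (5) + I (1) + I (1) = 307. So it is a valid standard Roman numeral.

Yes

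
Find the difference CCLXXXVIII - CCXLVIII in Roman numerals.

CCLXXXVIII = 288
CCXLVIII = 248
288 - 248 = 40

XL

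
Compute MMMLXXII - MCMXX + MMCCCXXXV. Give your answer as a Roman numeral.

MMMLXXII = 3072, MCMXX = 1920, MMCCCXXXV = 2335
3072 - 1920 = 1152
1152 + 2335 = 3487

MMMCDLXXXVII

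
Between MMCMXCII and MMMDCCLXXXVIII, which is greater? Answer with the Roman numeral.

MMCMXCII = 2992
MMMDCCLXXXVIII = 3788
3788 is larger

MMMDCCLXXXVIII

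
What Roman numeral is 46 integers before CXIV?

CXIV = 114
114 - 46 = 68

LXVIII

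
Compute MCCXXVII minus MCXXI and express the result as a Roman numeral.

MCCXXVII = 1227
MCXXI = 1121
1227 - 1121 = 106

CVI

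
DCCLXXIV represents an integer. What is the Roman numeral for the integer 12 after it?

DCCLXXIV = 774
774 + 12 = 786

DCCLXXXVI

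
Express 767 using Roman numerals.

Convert 767 to Roman numerals:
  767 contains 1×500 (D)
  267 contains 2×100 (CC)
  67 contains 1×50 (L)
  17 contains 1×10 (X)
  7 contains 1×5 (V)
  2 contains 2×1 (II)

DCCLXVII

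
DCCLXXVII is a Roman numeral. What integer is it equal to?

DCCLXXVII: D=500, C=100, C=100, L=50, X=10, X=10, V=5, I=1, I=1
500 + 100 + 100 + 50 + 10 + 10 + 5 + 1 + 1 = 777

777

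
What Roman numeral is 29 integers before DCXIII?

DCXIII = 613
613 - 29 = 584

DLXXXIV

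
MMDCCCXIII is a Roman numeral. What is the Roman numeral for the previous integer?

MMDCCCXIII = 2813, so the previous integer is 2813 - 1 = 2812

MMDCCCXII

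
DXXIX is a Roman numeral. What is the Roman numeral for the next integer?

DXXIX = 529; next is 530

DXXX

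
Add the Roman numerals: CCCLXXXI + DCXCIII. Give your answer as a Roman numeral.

CCCLXXXI = 381
DCXCIII = 693
381 + 693 = 1074

MLXXIV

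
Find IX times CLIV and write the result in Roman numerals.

IX = 9
CLIV = 154
9 × 154 = 1386

MCCCLXXXVI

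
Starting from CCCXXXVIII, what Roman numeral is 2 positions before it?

CCCXXXVIII = 338
338 - 2 = 336

CCCXXXVI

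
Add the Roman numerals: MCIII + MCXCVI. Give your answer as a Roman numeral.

MCIII = 1103
MCXCVI = 1196
1103 + 1196 = 2299

MMCCXCIX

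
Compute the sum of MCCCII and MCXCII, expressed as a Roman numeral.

MCCCII = 1302
MCXCII = 1192
1302 + 1192 = 2494

MMCDXCIV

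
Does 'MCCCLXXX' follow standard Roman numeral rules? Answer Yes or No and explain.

'MCCCLXXX': Check the rules: uses only the symbols I, V, X, L, C, D, M; no symbol is repeated more than three times in a row; V, L and D each appear at most once; no smaller symbol precedes a larger one (values never increase from left to right). Value: M (1000) + C (100) + C (100) + C (100) + L (50) + X (10) + X (10) + X (10) = 1380. So it is a valid standard Roman numeral.

Yes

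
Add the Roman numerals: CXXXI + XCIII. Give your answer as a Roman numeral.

CXXXI = 131
XCIII = 93
131 + 93 = 224

CCXXIV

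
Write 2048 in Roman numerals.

Convert 2048 to Roman numerals:
  2048 contains 2×1000 (MM)
  48 contains 1×40 (XL)
  8 contains 1×5 (V)
  3 contains 3×1 (III)

MMXLVIII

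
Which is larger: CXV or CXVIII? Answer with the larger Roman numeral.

CXV = 115
CXVIII = 118
118 is larger

CXVIII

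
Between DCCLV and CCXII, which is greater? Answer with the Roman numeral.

DCCLV = 755
CCXII = 212
755 is larger

DCCLV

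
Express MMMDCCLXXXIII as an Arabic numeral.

MMMDCCLXXXIII: M=1000, M=1000, M=1000, D=500, C=100, C=100, L=50, X=10, X=10, X=10, I=1, I=1, I=1
1000 + 1000 + 1000 + 500 + 100 + 100 + 50 + 10 + 10 + 10 + 1 + 1 + 1 = 3783

3783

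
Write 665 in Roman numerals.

Convert 665 to Roman numerals:
  665 contains 1×500 (D)
  165 contains 1×100 (C)
  65 contains 1×50 (L)
  15 contains 1×10 (X)
  5 contains 1×5 (V)

DCLXV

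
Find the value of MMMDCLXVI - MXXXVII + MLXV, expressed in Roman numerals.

MMMDCLXVI = 3666, MXXXVII = 1037, MLXV = 1065
3666 - 1037 = 2629
2629 + 1065 = 3694

MMMDCXCIV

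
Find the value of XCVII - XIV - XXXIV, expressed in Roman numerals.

XCVII = 97, XIV = 14, XXXIV = 34
97 - 14 = 83
83 - 34 = 49

XLIX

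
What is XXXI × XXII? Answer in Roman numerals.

XXXI = 31
XXII = 22
31 × 22 = 682

DCLXXXII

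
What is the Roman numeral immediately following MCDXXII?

MCDXXII = 1422; next is 1423

MCDXXIII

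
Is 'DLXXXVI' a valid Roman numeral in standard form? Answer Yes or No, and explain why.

'DLXXXVI': Check the rules: uses only the symbols I, V, X, L, C, D, M; no symbol is repeated more than three times in a row; V, L and D each appear at most once; no smaller symbol precedes a larger one (values never increase from left to right). Value: D (500) + L (50) + X (10) + X (10) + X (10) + V (5) + I (1) = 586. So it is a valid standard Roman numeral.

Yes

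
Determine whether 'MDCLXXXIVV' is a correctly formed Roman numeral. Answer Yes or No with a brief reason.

'MDCLXXXIVV': V should not appear more than once

No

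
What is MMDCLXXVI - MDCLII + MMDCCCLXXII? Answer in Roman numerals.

MMDCLXXVI = 2676, MDCLII = 1652, MMDCCCLXXII = 2872
2676 - 1652 = 1024
1024 + 2872 = 3896

MMMDCCCXCVI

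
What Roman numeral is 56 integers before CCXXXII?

CCXXXII = 232
232 - 56 = 176

CLXXVI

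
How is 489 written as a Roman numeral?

Convert 489 to Roman numerals:
  489 contains 1×400 (CD)
  89 contains 1×50 (L)
  39 contains 3×10 (XXX)
  9 contains 1×9 (IX)

CDLXXXIX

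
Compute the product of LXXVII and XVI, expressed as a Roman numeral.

LXXVII = 77
XVI = 16
77 × 16 = 1232

MCCXXXII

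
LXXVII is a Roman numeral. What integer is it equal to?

LXXVII: L=50, X=10, X=10, V=5, I=1, I=1
50 + 10 + 10 + 5 + 1 + 1 = 77

77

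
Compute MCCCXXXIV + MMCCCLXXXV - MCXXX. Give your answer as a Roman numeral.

MCCCXXXIV = 1334, MMCCCLXXXV = 2385, MCXXX = 1130
1334 + 2385 = 3719
3719 - 1130 = 2589

MMDLXXXIX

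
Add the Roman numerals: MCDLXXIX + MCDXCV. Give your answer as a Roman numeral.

MCDLXXIX = 1479
MCDXCV = 1495
1479 + 1495 = 2974

MMCMLXXIV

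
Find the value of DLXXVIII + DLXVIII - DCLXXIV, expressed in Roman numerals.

DLXXVIII = 578, DLXVIII = 568, DCLXXIV = 674
578 + 568 = 1146
1146 - 674 = 472

CDLXXII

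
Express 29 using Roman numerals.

Convert 29 to Roman numerals:
  29 contains 2×10 (XX)
  9 contains 1×9 (IX)

XXIX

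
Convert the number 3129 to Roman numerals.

Convert 3129 to Roman numerals:
  3129 contains 3×1000 (MMM)
  129 contains 1×100 (C)
  29 contains 2×10 (XX)
  9 contains 1×9 (IX)

MMMCXXIX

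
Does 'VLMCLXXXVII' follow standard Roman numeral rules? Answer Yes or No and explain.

'VLMCLXXXVII': V should not appear more than once

No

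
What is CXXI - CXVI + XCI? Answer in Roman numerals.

CXXI = 121, CXVI = 116, XCI = 91
121 - 116 = 5
5 + 91 = 96

XCVI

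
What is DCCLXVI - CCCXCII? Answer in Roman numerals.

DCCLXVI = 766
CCCXCII = 392
766 - 392 = 374

CCCLXXIV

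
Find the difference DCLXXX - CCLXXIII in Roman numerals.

DCLXXX = 680
CCLXXIII = 273
680 - 273 = 407

CDVII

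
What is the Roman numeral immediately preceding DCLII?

DCLII = 652; previous is 651

DCLI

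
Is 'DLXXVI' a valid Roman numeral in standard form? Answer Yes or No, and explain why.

'DLXXVI': Check the rules: uses only the symbols I, V, X, L, C, D, M; no symbol is repeated more than three times in a row; V, L and D each appear at most once; no smaller symbol precedes a larger one (values never increase from left to right). Value: D (500) + L (50) + X (10) + X (10) + V (5) + I (1) = 576. So it is a valid standard Roman numeral.

Yes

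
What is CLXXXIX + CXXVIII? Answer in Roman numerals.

CLXXXIX = 189
CXXVIII = 128
189 + 128 = 317

CCCXVII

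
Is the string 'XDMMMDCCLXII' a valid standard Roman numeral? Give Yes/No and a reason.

'XDMMMDCCLXII': D should not appear more than once

No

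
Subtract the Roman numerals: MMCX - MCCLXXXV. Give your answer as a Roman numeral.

MMCX = 2110
MCCLXXXV = 1285
2110 - 1285 = 825

DCCCXXV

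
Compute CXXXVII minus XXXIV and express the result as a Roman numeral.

CXXXVII = 137
XXXIV = 34
137 - 34 = 103

CIII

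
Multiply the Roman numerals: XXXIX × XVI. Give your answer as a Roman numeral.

XXXIX = 39
XVI = 16
39 × 16 = 624

DCXXIV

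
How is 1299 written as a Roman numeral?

Convert 1299 to Roman numerals:
  1299 contains 1×1000 (M)
  299 contains 2×100 (CC)
  99 contains 1×90 (XC)
  9 contains 1×9 (IX)

MCCXCIX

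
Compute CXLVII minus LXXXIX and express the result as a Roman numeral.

CXLVII = 147
LXXXIX = 89
147 - 89 = 58

LVIII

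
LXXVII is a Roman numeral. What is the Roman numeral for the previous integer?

LXXVII = 77; previous is 76

LXXVI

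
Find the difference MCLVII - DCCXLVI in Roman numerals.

MCLVII = 1157
DCCXLVI = 746
1157 - 746 = 411

CDXI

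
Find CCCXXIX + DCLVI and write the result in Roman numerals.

CCCXXIX = 329
DCLVI = 656
329 + 656 = 985

CMLXXXV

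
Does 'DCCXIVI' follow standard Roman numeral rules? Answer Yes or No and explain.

'DCCXIVI': I cannot come right after the subtractive pair IV: once I is subtracted in IV, the next symbol must be smaller than I

No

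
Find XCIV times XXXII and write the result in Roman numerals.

XCIV = 94
XXXII = 32
94 × 32 = 3008

MMMVIII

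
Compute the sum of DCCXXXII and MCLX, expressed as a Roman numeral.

DCCXXXII = 732
MCLX = 1160
732 + 1160 = 1892

MDCCCXCII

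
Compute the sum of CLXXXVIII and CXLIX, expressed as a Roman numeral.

CLXXXVIII = 188
CXLIX = 149
188 + 149 = 337

CCCXXXVII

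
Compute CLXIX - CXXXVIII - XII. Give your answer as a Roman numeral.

CLXIX = 169, CXXXVIII = 138, XII = 12
169 - 138 = 31
31 - 12 = 19

XIX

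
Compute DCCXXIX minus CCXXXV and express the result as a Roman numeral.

DCCXXIX = 729
CCXXXV = 235
729 - 235 = 494

CDXCIV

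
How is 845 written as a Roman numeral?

Convert 845 to Roman numerals:
  845 contains 1×500 (D)
  345 contains 3×100 (CCC)
  45 contains 1×40 (XL)
  5 contains 1×5 (V)

DCCCXLV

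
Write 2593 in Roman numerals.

Convert 2593 to Roman numerals:
  2593 contains 2×1000 (MM)
  593 contains 1×500 (D)
  93 contains 1×90 (XC)
  3 contains 3×1 (III)

MMDXCIII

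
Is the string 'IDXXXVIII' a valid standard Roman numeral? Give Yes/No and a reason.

'IDXXXVIII': Invalid subtractive combination: ID

No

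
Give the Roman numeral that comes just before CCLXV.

CCLXV = 265, so the previous integer is 265 - 1 = 264

CCLXIV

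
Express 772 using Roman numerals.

Convert 772 to Roman numerals:
  772 contains 1×500 (D)
  272 contains 2×100 (CC)
  72 contains 1×50 (L)
  22 contains 2×10 (XX)
  2 contains 2×1 (II)

DCCLXXII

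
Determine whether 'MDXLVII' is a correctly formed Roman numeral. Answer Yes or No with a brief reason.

'MDXLVII': Check the rules: uses only the symbols I, V, X, L, C, D, M; no symbol is repeated more than three times in a row; V, L and D each appear at most once; the only place a smaller symbol precedes a larger one is the allowed subtractive pair XL, the symbol right after such a pair (if any) is smaller than the pair's first symbol, and otherwise the values never increase from left to right. Value: M (1000) + D (500) + XL (40) + V (5) + I (1) + I (1) = 1547. So it is a valid standard Roman numeral.

Yes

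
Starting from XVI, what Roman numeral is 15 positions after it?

XVI = 16
16 + 15 = 31

XXXI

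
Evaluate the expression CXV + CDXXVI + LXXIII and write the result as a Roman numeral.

CXV = 115, CDXXVI = 426, LXXIII = 73
115 + 426 = 541
541 + 73 = 614

DCXIV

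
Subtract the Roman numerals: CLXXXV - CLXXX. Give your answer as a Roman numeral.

CLXXXV = 185
CLXXX = 180
185 - 180 = 5

V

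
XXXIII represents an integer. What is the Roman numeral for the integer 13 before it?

XXXIII = 33
33 - 13 = 20

XX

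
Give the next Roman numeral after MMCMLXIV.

MMCMLXIV = 2964, so the next integer is 2964 + 1 = 2965

MMCMLXV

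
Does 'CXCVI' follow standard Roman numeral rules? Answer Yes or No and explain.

'CXCVI': Check the rules: uses only the symbols I, V, X, L, C, D, M; no symbol is repeated more than three times in a row; V, L and D each appear at most once; the only place a smaller symbol precedes a larger one is the allowed subtractive pair XC, the symbol right after such a pair (if any) is smaller than the pair's first symbol, and otherwise the values never increase from left to right. Value: C (100) + XC (90) + V (5) + I (1) = 196. So it is a valid standard Roman numeral.

Yes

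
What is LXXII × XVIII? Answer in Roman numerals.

LXXII = 72
XVIII = 18
72 × 18 = 1296

MCCXCVI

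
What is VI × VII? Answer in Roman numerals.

VI = 6
VII = 7
6 × 7 = 42

XLII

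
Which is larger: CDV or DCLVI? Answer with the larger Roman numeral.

CDV = 405
DCLVI = 656
656 is larger

DCLVI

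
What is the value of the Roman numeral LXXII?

LXXII: L=50, X=10, X=10, I=1, I=1
50 + 10 + 10 + 1 + 1 = 72

72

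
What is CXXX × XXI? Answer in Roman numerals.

CXXX = 130
XXI = 21
130 × 21 = 2730

MMDCCXXX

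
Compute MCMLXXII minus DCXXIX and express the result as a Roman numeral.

MCMLXXII = 1972
DCXXIX = 629
1972 - 629 = 1343

MCCCXLIII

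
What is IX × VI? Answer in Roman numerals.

IX = 9
VI = 6
9 × 6 = 54

LIV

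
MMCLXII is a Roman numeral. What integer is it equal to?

MMCLXII: M=1000, M=1000, C=100, L=50, X=10, I=1, I=1
1000 + 1000 + 100 + 50 + 10 + 1 + 1 = 2162

2162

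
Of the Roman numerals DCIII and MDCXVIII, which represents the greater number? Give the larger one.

DCIII = 603
MDCXVIII = 1618
1618 is larger

MDCXVIII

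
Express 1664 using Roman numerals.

Convert 1664 to Roman numerals:
  1664 contains 1×1000 (M)
  664 contains 1×500 (D)
  164 contains 1×100 (C)
  64 contains 1×50 (L)
  14 contains 1×10 (X)
  4 contains 1×4 (IV)

MDCLXIV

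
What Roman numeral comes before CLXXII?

CLXXII = 172; previous is 171

CLXXI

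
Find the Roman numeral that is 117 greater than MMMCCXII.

MMMCCXII = 3212
3212 + 117 = 3329

MMMCCCXXIX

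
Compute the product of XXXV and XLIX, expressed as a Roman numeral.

XXXV = 35
XLIX = 49
35 × 49 = 1715

MDCCXV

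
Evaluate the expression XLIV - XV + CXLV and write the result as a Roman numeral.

XLIV = 44, XV = 15, CXLV = 145
44 - 15 = 29
29 + 145 = 174

CLXXIV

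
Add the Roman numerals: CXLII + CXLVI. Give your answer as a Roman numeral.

CXLII = 142
CXLVI = 146
142 + 146 = 288

CCLXXXVIII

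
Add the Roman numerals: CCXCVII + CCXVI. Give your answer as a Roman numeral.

CCXCVII = 297
CCXVI = 216
297 + 216 = 513

DXIII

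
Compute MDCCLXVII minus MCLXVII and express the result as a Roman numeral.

MDCCLXVII = 1767
MCLXVII = 1167
1767 - 1167 = 600

DC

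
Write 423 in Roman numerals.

Convert 423 to Roman numerals:
  423 contains 1×400 (CD)
  23 contains 2×10 (XX)
  3 contains 3×1 (III)

CDXXIII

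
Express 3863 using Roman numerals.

Convert 3863 to Roman numerals:
  3863 contains 3×1000 (MMM)
  863 contains 1×500 (D)
  363 contains 3×100 (CCC)
  63 contains 1×50 (L)
  13 contains 1×10 (X)
  3 contains 3×1 (III)

MMMDCCCLXIII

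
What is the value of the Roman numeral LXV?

LXV: L=50, X=10, V=5
50 + 10 + 5 = 65

65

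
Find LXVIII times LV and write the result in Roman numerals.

LXVIII = 68
LV = 55
68 × 55 = 3740

MMMDCCXL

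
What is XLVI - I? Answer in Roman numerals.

XLVI = 46
I = 1
46 - 1 = 45

XLV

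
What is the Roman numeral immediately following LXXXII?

LXXXII = 82, so the next integer is 82 + 1 = 83

LXXXIII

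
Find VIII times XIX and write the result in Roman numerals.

VIII = 8
XIX = 19
8 × 19 = 152

CLII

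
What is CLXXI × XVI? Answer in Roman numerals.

CLXXI = 171
XVI = 16
171 × 16 = 2736

MMDCCXXXVI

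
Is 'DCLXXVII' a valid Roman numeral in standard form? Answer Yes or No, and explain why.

'DCLXXVII': Check the rules: uses only the symbols I, V, X, L, C, D, M; no symbol is repeated more than three times in a row; V, L and D each appear at most once; no smaller symbol precedes a larger one (values never increase from left to right). Value: D (500) + C (100) + L (50) + X (10) + X (10) + V (5) + I (1) + I (1) = 677. So it is a valid standard Roman numeral.

Yes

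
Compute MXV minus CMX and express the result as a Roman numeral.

MXV = 1015
CMX = 910
1015 - 910 = 105

CV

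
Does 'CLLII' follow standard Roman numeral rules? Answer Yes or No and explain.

'CLLII': L should not appear more than once

No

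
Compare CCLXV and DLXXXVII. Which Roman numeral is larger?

CCLXV = 265
DLXXXVII = 587
587 is larger

DLXXXVII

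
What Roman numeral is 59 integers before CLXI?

CLXI = 161
161 - 59 = 102

CII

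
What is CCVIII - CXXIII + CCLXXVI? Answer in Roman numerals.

CCVIII = 208, CXXIII = 123, CCLXXVI = 276
208 - 123 = 85
85 + 276 = 361

CCCLXI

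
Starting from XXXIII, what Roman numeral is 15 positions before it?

XXXIII = 33
33 - 15 = 18

XVIII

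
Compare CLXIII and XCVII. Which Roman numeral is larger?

CLXIII = 163
XCVII = 97
163 is larger

CLXIII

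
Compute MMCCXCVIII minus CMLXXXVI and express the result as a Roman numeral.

MMCCXCVIII = 2298
CMLXXXVI = 986
2298 - 986 = 1312

MCCCXII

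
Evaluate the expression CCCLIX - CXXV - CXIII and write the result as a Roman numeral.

CCCLIX = 359, CXXV = 125, CXIII = 113
359 - 125 = 234
234 - 113 = 121

CXXI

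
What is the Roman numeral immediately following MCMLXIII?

MCMLXIII = 1963, so the next integer is 1963 + 1 = 1964

MCMLXIV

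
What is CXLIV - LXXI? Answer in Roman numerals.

CXLIV = 144
LXXI = 71
144 - 71 = 73

LXXIII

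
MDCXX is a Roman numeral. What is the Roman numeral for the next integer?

MDCXX = 1620, so the next integer is 1620 + 1 = 1621

MDCXXI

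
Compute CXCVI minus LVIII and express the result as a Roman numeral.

CXCVI = 196
LVIII = 58
196 - 58 = 138

CXXXVIII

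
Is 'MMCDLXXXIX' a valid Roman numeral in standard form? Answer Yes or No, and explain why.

'MMCDLXXXIX': Check the rules: uses only the symbols I, V, X, L, C, D, M; no symbol is repeated more than three times in a row; V, L and D each appear at most once; the only places a smaller symbol precedes a larger one are the allowed subtractive pairs CD, IX, the symbol right after such a pair (if any) is smaller than the pair's first symbol, and otherwise the values never increase from left to right. Value: M (1000) + M (1000) + CD (400) + L (50) + X (10) + X (10) + X (10) + IX (9) = 2489. So it is a valid standard Roman numeral.

Yes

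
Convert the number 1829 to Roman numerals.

Convert 1829 to Roman numerals:
  1829 contains 1×1000 (M)
  829 contains 1×500 (D)
  329 contains 3×100 (CCC)
  29 contains 2×10 (XX)
  9 contains 1×9 (IX)

MDCCCXXIX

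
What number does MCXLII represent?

MCXLII: M=1000, C=100, XL=40, I=1, I=1
1000 + 100 + 40 + 1 + 1 = 1142

1142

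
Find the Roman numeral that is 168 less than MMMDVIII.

MMMDVIII = 3508
3508 - 168 = 3340

MMMCCCXL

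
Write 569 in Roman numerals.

Convert 569 to Roman numerals:
  569 contains 1×500 (D)
  69 contains 1×50 (L)
  19 contains 1×10 (X)
  9 contains 1×9 (IX)

DLXIX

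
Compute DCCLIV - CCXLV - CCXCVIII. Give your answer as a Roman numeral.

DCCLIV = 754, CCXLV = 245, CCXCVIII = 298
754 - 245 = 509
509 - 298 = 211

CCXI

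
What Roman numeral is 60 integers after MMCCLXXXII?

MMCCLXXXII = 2282
2282 + 60 = 2342

MMCCCXLII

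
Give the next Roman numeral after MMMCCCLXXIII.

MMMCCCLXXIII = 3373; next is 3374

MMMCCCLXXIV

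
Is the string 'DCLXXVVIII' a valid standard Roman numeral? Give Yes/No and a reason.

'DCLXXVVIII': V should not appear more than once

No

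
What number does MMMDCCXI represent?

MMMDCCXI: M=1000, M=1000, M=1000, D=500, C=100, C=100, X=10, I=1
1000 + 1000 + 1000 + 500 + 100 + 100 + 10 + 1 = 3711

3711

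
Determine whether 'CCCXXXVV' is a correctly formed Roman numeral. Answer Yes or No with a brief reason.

'CCCXXXVV': V should not appear more than once

No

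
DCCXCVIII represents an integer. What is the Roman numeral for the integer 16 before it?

DCCXCVIII = 798
798 - 16 = 782

DCCLXXXII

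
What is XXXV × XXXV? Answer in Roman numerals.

XXXV = 35
XXXV = 35
35 × 35 = 1225

MCCXXV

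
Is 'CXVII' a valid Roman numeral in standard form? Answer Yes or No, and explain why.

'CXVII': Check the rules: uses only the symbols I, V, X, L, C, D, M; no symbol is repeated more than three times in a row; V, L and D each appear at most once; no smaller symbol precedes a larger one (values never increase from left to right). Value: C (100) + X (10) + V (5) + I (1) + I (1) = 117. So it is a valid standard Roman numeral.

Yes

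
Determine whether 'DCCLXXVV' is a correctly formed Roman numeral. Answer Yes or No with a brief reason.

'DCCLXXVV': V should not appear more than once

No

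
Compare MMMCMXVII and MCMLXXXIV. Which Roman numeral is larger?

MMMCMXVII = 3917
MCMLXXXIV = 1984
3917 is larger

MMMCMXVII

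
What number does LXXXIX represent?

LXXXIX: L=50, X=10, X=10, X=10, IX=9
50 + 10 + 10 + 10 + 9 = 89

89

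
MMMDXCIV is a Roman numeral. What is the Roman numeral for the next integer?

MMMDXCIV = 3594, so the next integer is 3594 + 1 = 3595

MMMDXCV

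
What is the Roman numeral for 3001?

Convert 3001 to Roman numerals:
  3001 contains 3×1000 (MMM)
  1 contains 1×1 (I)

MMMI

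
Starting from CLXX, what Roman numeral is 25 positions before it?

CLXX = 170
170 - 25 = 145

CXLV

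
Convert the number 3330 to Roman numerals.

Convert 3330 to Roman numerals:
  3330 contains 3×1000 (MMM)
  330 contains 3×100 (CCC)
  30 contains 3×10 (XXX)

MMMCCCXXX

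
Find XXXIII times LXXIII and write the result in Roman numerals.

XXXIII = 33
LXXIII = 73
33 × 73 = 2409

MMCDIX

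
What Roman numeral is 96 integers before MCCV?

MCCV = 1205
1205 - 96 = 1109

MCIX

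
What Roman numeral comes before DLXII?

DLXII = 562; previous is 561

DLXI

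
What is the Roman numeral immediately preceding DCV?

DCV = 605, so the previous integer is 605 - 1 = 604

DCIV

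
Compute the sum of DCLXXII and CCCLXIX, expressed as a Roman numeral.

DCLXXII = 672
CCCLXIX = 369
672 + 369 = 1041

MXLI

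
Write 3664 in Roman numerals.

Convert 3664 to Roman numerals:
  3664 contains 3×1000 (MMM)
  664 contains 1×500 (D)
  164 contains 1×100 (C)
  64 contains 1×50 (L)
  14 contains 1×10 (X)
  4 contains 1×4 (IV)

MMMDCLXIV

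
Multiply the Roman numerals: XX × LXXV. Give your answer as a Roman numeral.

XX = 20
LXXV = 75
20 × 75 = 1500

MD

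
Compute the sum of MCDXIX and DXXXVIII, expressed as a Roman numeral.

MCDXIX = 1419
DXXXVIII = 538
1419 + 538 = 1957

MCMLVII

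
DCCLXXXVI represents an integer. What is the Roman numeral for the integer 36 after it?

DCCLXXXVI = 786
786 + 36 = 822

DCCCXXII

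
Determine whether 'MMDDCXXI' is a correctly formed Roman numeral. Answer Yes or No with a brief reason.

'MMDDCXXI': D should not appear more than once

No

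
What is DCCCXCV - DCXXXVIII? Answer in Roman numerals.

DCCCXCV = 895
DCXXXVIII = 638
895 - 638 = 257

CCLVII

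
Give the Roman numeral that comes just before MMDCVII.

MMDCVII = 2607, so the previous integer is 2607 - 1 = 2606

MMDCVI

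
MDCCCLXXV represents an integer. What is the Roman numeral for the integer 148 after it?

MDCCCLXXV = 1875
1875 + 148 = 2023

MMXXIII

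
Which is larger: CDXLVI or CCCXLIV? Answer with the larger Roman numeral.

CDXLVI = 446
CCCXLIV = 344
446 is larger

CDXLVI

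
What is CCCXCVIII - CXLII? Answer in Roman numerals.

CCCXCVIII = 398
CXLII = 142
398 - 142 = 256

CCLVI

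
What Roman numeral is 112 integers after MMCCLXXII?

MMCCLXXII = 2272
2272 + 112 = 2384

MMCCCLXXXIV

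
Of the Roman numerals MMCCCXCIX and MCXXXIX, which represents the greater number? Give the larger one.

MMCCCXCIX = 2399
MCXXXIX = 1139
2399 is larger

MMCCCXCIX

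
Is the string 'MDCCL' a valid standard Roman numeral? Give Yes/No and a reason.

'MDCCL': Check the rules: uses only the symbols I, V, X, L, C, D, M; no symbol is repeated more than three times in a row; V, L and D each appear at most once; no smaller symbol precedes a larger one (values never increase from left to right). Value: M (1000) + D (500) + C (100) + C (100) + L (50) = 1750. So it is a valid standard Roman numeral.

Yes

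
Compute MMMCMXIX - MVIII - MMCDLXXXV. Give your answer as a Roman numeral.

MMMCMXIX = 3919, MVIII = 1008, MMCDLXXXV = 2485
3919 - 1008 = 2911
2911 - 2485 = 426

CDXXVI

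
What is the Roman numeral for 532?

Convert 532 to Roman numerals:
  532 contains 1×500 (D)
  32 contains 3×10 (XXX)
  2 contains 2×1 (II)

DXXXII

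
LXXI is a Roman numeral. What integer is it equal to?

LXXI: L=50, X=10, X=10, I=1
50 + 10 + 10 + 1 = 71

71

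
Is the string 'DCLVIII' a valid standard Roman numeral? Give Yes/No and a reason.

'DCLVIII': Check the rules: uses only the symbols I, V, X, L, C, D, M; no symbol is repeated more than three times in a row; V, L and D each appear at most once; no smaller symbol precedes a larger one (values never increase from left to right). Value: D (500) + C (100) + L (50) + V (5) + I (1) + I (1) + I (1) = 658. So it is a valid standard Roman numeral.

Yes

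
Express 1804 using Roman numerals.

Convert 1804 to Roman numerals:
  1804 contains 1×1000 (M)
  804 contains 1×500 (D)
  304 contains 3×100 (CCC)
  4 contains 1×4 (IV)

MDCCCIV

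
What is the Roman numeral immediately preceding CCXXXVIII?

CCXXXVIII = 238, so the previous integer is 238 - 1 = 237

CCXXXVII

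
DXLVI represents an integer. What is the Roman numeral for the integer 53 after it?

DXLVI = 546
546 + 53 = 599

DXCIX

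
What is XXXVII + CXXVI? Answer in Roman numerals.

XXXVII = 37
CXXVI = 126
37 + 126 = 163

CLXIII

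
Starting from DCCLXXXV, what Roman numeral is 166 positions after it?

DCCLXXXV = 785
785 + 166 = 951

CMLI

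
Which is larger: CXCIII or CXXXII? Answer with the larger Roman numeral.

CXCIII = 193
CXXXII = 132
193 is larger

CXCIII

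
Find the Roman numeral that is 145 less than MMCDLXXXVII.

MMCDLXXXVII = 2487
2487 - 145 = 2342

MMCCCXLII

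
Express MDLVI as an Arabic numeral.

MDLVI: M=1000, D=500, L=50, V=5, I=1
1000 + 500 + 50 + 5 + 1 = 1556

1556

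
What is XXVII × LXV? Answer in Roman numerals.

XXVII = 27
LXV = 65
27 × 65 = 1755

MDCCLV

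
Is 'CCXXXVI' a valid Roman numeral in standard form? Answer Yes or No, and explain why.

'CCXXXVI': Check the rules: uses only the symbols I, V, X, L, C, D, M; no symbol is repeated more than three times in a row; V, L and D each appear at most once; no smaller symbol precedes a larger one (values never increase from left to right). Value: C (100) + C (100) + X (10) + X (10) + X (10) + V (5) + I (1) = 236. So it is a valid standard Roman numeral.

Yes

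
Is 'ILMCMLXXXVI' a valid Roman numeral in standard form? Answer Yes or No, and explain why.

'ILMCMLXXXVI': L should not appear more than once

No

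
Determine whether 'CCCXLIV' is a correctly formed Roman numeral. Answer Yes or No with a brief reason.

'CCCXLIV': Check the rules: uses only the symbols I, V, X, L, C, D, M; no symbol is repeated more than three times in a row; V, L and D each appear at most once; the only places a smaller symbol precedes a larger one are the allowed subtractive pairs XL, IV, the symbol right after such a pair (if any) is smaller than the pair's first symbol, and otherwise the values never increase from left to right. Value: C (100) + C (100) + C (100) + XL (40) + IV (4) = 344. So it is a valid standard Roman numeral.

Yes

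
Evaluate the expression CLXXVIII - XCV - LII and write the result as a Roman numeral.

CLXXVIII = 178, XCV = 95, LII = 52
178 - 95 = 83
83 - 52 = 31

XXXI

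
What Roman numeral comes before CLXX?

CLXX = 170, so the previous integer is 170 - 1 = 169

CLXIX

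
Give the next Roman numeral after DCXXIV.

DCXXIV = 624, so the next integer is 624 + 1 = 625

DCXXV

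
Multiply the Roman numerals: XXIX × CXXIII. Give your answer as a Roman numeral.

XXIX = 29
CXXIII = 123
29 × 123 = 3567

MMMDLXVII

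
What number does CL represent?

CL: C=100, L=50
100 + 50 = 150

150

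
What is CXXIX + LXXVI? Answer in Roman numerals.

CXXIX = 129
LXXVI = 76
129 + 76 = 205

CCV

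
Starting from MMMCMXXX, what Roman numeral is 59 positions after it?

MMMCMXXX = 3930
3930 + 59 = 3989

MMMCMLXXXIX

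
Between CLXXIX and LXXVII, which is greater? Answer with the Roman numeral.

CLXXIX = 179
LXXVII = 77
179 is larger

CLXXIX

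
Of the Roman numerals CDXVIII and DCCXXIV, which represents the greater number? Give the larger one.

CDXVIII = 418
DCCXXIV = 724
724 is larger

DCCXXIV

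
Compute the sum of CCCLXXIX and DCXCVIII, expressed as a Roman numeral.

CCCLXXIX = 379
DCXCVIII = 698
379 + 698 = 1077

MLXXVII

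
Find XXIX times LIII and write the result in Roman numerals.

XXIX = 29
LIII = 53
29 × 53 = 1537

MDXXXVII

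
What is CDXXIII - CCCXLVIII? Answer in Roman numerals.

CDXXIII = 423
CCCXLVIII = 348
423 - 348 = 75

LXXV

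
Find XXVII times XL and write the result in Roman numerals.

XXVII = 27
XL = 40
27 × 40 = 1080

MLXXX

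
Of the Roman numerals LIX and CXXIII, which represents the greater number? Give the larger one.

LIX = 59
CXXIII = 123
123 is larger

CXXIII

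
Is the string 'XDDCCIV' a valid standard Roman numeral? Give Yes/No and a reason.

'XDDCCIV': D should not appear more than once

No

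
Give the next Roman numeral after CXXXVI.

CXXXVI = 136, so the next integer is 136 + 1 = 137

CXXXVII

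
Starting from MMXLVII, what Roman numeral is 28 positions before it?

MMXLVII = 2047
2047 - 28 = 2019

MMXIX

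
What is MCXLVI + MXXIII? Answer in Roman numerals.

MCXLVI = 1146
MXXIII = 1023
1146 + 1023 = 2169

MMCLXIX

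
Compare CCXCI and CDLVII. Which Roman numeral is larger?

CCXCI = 291
CDLVII = 457
457 is larger

CDLVII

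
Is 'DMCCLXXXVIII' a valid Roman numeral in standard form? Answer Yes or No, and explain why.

'DMCCLXXXVIII': Invalid subtractive combination: DM

No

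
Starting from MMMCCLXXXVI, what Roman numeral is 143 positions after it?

MMMCCLXXXVI = 3286
3286 + 143 = 3429

MMMCDXXIX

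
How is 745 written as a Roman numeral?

Convert 745 to Roman numerals:
  745 contains 1×500 (D)
  245 contains 2×100 (CC)
  45 contains 1×40 (XL)
  5 contains 1×5 (V)

DCCXLV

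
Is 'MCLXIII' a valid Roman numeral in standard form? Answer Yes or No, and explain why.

'MCLXIII': Check the rules: uses only the symbols I, V, X, L, C, D, M; no symbol is repeated more than three times in a row; V, L and D each appear at most once; no smaller symbol precedes a larger one (values never increase from left to right). Value: M (1000) + C (100) + L (50) + X (10) + I (1) + I (1) + I (1) = 1163. So it is a valid standard Roman numeral.

Yes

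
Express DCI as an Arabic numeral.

DCI: D=500, C=100, I=1
500 + 100 + 1 = 601

601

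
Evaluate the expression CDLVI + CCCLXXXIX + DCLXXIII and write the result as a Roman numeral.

CDLVI = 456, CCCLXXXIX = 389, DCLXXIII = 673
456 + 389 = 845
845 + 673 = 1518

MDXVIII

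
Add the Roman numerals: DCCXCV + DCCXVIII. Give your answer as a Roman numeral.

DCCXCV = 795
DCCXVIII = 718
795 + 718 = 1513

MDXIII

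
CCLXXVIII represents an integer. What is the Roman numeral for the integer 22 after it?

CCLXXVIII = 278
278 + 22 = 300

CCC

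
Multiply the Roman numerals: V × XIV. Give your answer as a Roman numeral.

V = 5
XIV = 14
5 × 14 = 70

LXX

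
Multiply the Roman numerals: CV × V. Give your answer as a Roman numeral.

CV = 105
V = 5
105 × 5 = 525

DXXV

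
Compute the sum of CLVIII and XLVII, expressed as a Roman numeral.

CLVIII = 158
XLVII = 47
158 + 47 = 205

CCV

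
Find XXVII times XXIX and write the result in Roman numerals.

XXVII = 27
XXIX = 29
27 × 29 = 783

DCCLXXXIII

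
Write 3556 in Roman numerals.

Convert 3556 to Roman numerals:
  3556 contains 3×1000 (MMM)
  556 contains 1×500 (D)
  56 contains 1×50 (L)
  6 contains 1×5 (V)
  1 contains 1×1 (I)

MMMDLVI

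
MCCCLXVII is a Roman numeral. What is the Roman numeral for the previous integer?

MCCCLXVII = 1367; previous is 1366

MCCCLXVI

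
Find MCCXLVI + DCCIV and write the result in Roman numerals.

MCCXLVI = 1246
DCCIV = 704
1246 + 704 = 1950

MCML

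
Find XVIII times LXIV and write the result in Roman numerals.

XVIII = 18
LXIV = 64
18 × 64 = 1152

MCLII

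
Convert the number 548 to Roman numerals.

Convert 548 to Roman numerals:
  548 contains 1×500 (D)
  48 contains 1×40 (XL)
  8 contains 1×5 (V)
  3 contains 3×1 (III)

DXLVIII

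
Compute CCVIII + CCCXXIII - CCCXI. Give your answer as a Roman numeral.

CCVIII = 208, CCCXXIII = 323, CCCXI = 311
208 + 323 = 531
531 - 311 = 220

CCXX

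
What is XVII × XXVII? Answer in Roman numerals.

XVII = 17
XXVII = 27
17 × 27 = 459

CDLIX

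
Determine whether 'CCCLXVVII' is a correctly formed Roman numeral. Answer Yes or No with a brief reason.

'CCCLXVVII': V should not appear more than once

No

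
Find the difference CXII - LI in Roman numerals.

CXII = 112
LI = 51
112 - 51 = 61

LXI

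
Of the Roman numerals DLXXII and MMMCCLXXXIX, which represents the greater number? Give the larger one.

DLXXII = 572
MMMCCLXXXIX = 3289
3289 is larger

MMMCCLXXXIX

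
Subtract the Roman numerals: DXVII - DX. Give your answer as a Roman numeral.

DXVII = 517
DX = 510
517 - 510 = 7

VII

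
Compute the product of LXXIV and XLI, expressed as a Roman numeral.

LXXIV = 74
XLI = 41
74 × 41 = 3034

MMMXXXIV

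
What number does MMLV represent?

MMLV: M=1000, M=1000, L=50, V=5
1000 + 1000 + 50 + 5 = 2055

2055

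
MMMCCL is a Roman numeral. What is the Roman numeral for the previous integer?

MMMCCL = 3250; previous is 3249

MMMCCXLIX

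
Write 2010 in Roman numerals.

Convert 2010 to Roman numerals:
  2010 contains 2×1000 (MM)
  10 contains 1×10 (X)

MMX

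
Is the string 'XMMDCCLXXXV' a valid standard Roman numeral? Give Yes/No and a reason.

'XMMDCCLXXXV': Invalid subtractive combination: XM

No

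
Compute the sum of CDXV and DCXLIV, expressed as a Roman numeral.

CDXV = 415
DCXLIV = 644
415 + 644 = 1059

MLIX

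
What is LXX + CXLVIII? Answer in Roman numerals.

LXX = 70
CXLVIII = 148
70 + 148 = 218

CCXVIII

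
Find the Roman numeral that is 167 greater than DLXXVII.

DLXXVII = 577
577 + 167 = 744

DCCXLIV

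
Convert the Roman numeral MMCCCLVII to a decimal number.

MMCCCLVII: M=1000, M=1000, C=100, C=100, C=100, L=50, V=5, I=1, I=1
1000 + 1000 + 100 + 100 + 100 + 50 + 5 + 1 + 1 = 2357

2357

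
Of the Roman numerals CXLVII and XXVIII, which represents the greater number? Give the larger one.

CXLVII = 147
XXVIII = 28
147 is larger

CXLVII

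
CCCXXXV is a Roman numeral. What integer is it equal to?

CCCXXXV: C=100, C=100, C=100, X=10, X=10, X=10, V=5
100 + 100 + 100 + 10 + 10 + 10 + 5 = 335

335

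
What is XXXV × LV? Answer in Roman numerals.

XXXV = 35
LV = 55
35 × 55 = 1925

MCMXXV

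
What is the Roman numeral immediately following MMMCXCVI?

MMMCXCVI = 3196, so the next integer is 3196 + 1 = 3197

MMMCXCVII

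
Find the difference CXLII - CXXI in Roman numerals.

CXLII = 142
CXXI = 121
142 - 121 = 21

XXI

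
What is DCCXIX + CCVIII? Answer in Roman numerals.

DCCXIX = 719
CCVIII = 208
719 + 208 = 927

CMXXVII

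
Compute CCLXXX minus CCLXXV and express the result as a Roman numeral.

CCLXXX = 280
CCLXXV = 275
280 - 275 = 5

V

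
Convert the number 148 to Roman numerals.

Convert 148 to Roman numerals:
  148 contains 1×100 (C)
  48 contains 1×40 (XL)
  8 contains 1×5 (V)
  3 contains 3×1 (III)

CXLVIII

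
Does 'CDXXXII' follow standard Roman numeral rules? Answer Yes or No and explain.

'CDXXXII': Check the rules: uses only the symbols I, V, X, L, C, D, M; no symbol is repeated more than three times in a row; V, L and D each appear at most once; the only place a smaller symbol precedes a larger one is the allowed subtractive pair CD, the symbol right after such a pair (if any) is smaller than the pair's first symbol, and otherwise the values never increase from left to right. Value: CD (400) + X (10) + X (10) + X (10) + I (1) + I (1) = 432. So it is a valid standard Roman numeral.

Yes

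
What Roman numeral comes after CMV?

CMV = 905; next is 906

CMVI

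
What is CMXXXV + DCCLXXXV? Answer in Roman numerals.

CMXXXV = 935
DCCLXXXV = 785
935 + 785 = 1720

MDCCXX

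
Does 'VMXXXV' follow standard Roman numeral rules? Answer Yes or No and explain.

'VMXXXV': V should not appear more than once

No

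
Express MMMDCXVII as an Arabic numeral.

MMMDCXVII: M=1000, M=1000, M=1000, D=500, C=100, X=10, V=5, I=1, I=1
1000 + 1000 + 1000 + 500 + 100 + 10 + 5 + 1 + 1 = 3617

3617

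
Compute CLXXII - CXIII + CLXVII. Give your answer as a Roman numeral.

CLXXII = 172, CXIII = 113, CLXVII = 167
172 - 113 = 59
59 + 167 = 226

CCXXVI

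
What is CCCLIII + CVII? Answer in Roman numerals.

CCCLIII = 353
CVII = 107
353 + 107 = 460

CDLX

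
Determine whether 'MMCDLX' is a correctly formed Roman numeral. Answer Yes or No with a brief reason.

'MMCDLX': Check the rules: uses only the symbols I, V, X, L, C, D, M; no symbol is repeated more than three times in a row; V, L and D each appear at most once; the only place a smaller symbol precedes a larger one is the allowed subtractive pair CD, the symbol right after such a pair (if any) is smaller than the pair's first symbol, and otherwise the values never increase from left to right. Value: M (1000) + M (1000) + CD (400) + L (50) + X (10) = 2460. So it is a valid standard Roman numeral.

Yes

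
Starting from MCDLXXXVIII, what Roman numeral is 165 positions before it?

MCDLXXXVIII = 1488
1488 - 165 = 1323

MCCCXXIII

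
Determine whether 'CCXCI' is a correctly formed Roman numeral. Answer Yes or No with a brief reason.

'CCXCI': Check the rules: uses only the symbols I, V, X, L, C, D, M; no symbol is repeated more than three times in a row; V, L and D each appear at most once; the only place a smaller symbol precedes a larger one is the allowed subtractive pair XC, the symbol right after such a pair (if any) is smaller than the pair's first symbol, and otherwise the values never increase from left to right. Value: C (100) + C (100) + XC (90) + I (1) = 291. So it is a valid standard Roman numeral.

Yes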